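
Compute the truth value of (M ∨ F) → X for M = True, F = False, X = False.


M = True, F = False, X = False
Step 1: M ∨ F = True OR False = True
Step 2: (True) → X: false only when antecedent=True and X=False.
Result: False

False


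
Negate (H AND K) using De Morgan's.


De Morgan's law: ¬(P ∧ Q) ≡ ¬P ∨ ¬Q
¬(H ∧ K) = ¬H ∨ ¬K

¬H ∨ ¬K


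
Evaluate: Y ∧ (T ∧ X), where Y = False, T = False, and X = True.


Y = False, T = False, X = True
Step 1: T ∧ X = False AND True = False
Step 2: Y ∧ False = False AND False = False
AND is true only when ALL operands are true.

False


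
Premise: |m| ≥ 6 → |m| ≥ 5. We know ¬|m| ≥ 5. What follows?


Modus tollens: P → Q, ¬Q ⊢ ¬P
P: |m| ≥ 6
Q: |m| ≥ 5
We have P → Q and Q is false.
By modus tollens, P must be false.

It is not the case that |m| ≥ 6


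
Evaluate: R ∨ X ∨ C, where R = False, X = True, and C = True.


R = False, X = True, C = True
Step 1: R ∨ X = False OR True = True
Step 2: True ∨ C = True OR True = True
OR is true when at least one operand is true.

True


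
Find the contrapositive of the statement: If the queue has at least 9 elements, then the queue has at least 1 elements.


Original: If the queue has at least 9 elements, then the queue has at least 1 elements
Contrapositive: If ¬Q, then ¬P
Negate Q: not (the queue has at least 1 elements)
Negate P: not (the queue has at least 9 elements)

If not (the queue has at least 1 elements), then not (the queue has at least 9 elements).


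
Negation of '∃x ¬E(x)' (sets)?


Original: ∃x ¬E(x)
Rule: ¬∀→∃, ¬∃→∀, negate predicate.
Negation: ∀x E(x)

∀x E(x)


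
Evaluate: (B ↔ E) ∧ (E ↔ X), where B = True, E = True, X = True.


B = True, E = True, X = True
Step 1: B ↔ E is true when B and E have the same value. Result: True
Step 2: E ↔ X is true when E and X have the same value. Result: True
Step 3: True ∧ True = True

True


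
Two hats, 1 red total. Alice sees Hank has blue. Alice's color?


Total red = 1, Hank = blue
Red accounted for: 0
Remaining for Alice: 1
Alice's hat is red.

red


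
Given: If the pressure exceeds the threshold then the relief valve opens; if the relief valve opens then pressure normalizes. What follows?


Hypothetical syllogism: P → Q, Q → R ⊢ P → R
Premise 1: the pressure exceeds the threshold → the relief valve opens
Premise 2: the relief valve opens → pressure normalizes
Chain the implications: the middle term (the relief valve opens) links the two.
Conclusion: If the pressure exceeds the threshold, then pressure normalizes.

If the pressure exceeds the threshold, then pressure normalizes.


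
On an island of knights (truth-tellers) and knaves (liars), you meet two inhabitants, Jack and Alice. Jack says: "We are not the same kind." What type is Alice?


Jack says: "We are not the same kind."
Case 1: Jack is a Knight (truth-teller)
  Statement is true → they ARE different → Alice is a Knave
Case 2: Jack is a Knave (liar)
  Statement is false → they are NOT different → Alice is a Knave
In both cases, Alice is a Knave.

Knave


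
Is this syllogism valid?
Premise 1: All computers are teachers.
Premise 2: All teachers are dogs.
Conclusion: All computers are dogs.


Premise 1: All computers are teachers.
Premise 2: All teachers are dogs.
Conclusion: All computers are dogs.
Barbara syllogism (AAA-1): All A are B, All B are C → All A are C.
Middle term (teachers) distributed in premise 2.

Valid


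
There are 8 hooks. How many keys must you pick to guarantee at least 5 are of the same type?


Pigeonhole: to guarantee k in one of n categories, need (k-1)×n + 1.
k = 5, n = 8
Minimum = (5-1) × 8 + 1 = 4 × 8 + 1

33


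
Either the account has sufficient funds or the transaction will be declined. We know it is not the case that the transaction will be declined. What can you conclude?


Disjunctive syllogism: P ∨ Q, ¬P ⊢ Q
Disjunction: the account has sufficient funds ∨ the transaction will be declined
We know it is not the case that the transaction will be declined.
By disjunctive syllogism, the other disjunct must be true.

The account has sufficient funds


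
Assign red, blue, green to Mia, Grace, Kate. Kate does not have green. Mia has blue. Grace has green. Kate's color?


From clues:
  Mia → blue
  Grace → green
By elimination, Kate gets the remaining.

red


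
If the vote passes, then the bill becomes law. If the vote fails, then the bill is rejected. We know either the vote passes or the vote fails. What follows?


Constructive dilemma: (P → Q) ∧ (R → S), P ∨ R ⊢ Q ∨ S
Premise 1: the vote passes → the bill becomes law
Premise 2: the vote fails → the bill is rejected
Premise 3: the vote passes ∨ the vote fails
Case 1: Assuming the vote passes, then by Premise 1, the bill becomes law.
Case 2: Assuming the vote fails, then by Premise 2, the bill is rejected.
Since one of the vote passes or the vote fails must hold, we get the bill becomes law or the bill is rejected.

The bill becomes law or the bill is rejected.


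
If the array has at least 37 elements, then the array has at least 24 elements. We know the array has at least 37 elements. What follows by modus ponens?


Modus ponens: P → Q, P ⊢ Q
P: the array has at least 37 elements
Q: the array has at least 24 elements
We have P → Q and P is true.
By modus ponens, Q must be true.

The array has at least 24 elements


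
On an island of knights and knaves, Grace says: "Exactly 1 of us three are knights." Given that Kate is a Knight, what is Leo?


Grace claims exactly 1 knights among Grace, Kate, Leo.
Given: Kate is a Knight.

Case 1: Grace is a Knight (tells truth)
  Then exactly 1 of the three are knights.
  Counting Grace, Kate: 2 knight(s) so far. Need -1 more → impossible.
Case 2: Grace is a Knave (lies)
  Then the count is NOT 1.
  If Leo = Knave, count = 1 = 1 → claim would be true, contradicts lie.
  If Leo = Knight, count = 2 ≠ 1 → lie confirmed ✓

Leo is a Knight.

Knight


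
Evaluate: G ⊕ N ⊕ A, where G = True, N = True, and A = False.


G = True, N = True, A = False
Step 1: G ⊕ N = True XOR True = False
Step 2: False ⊕ A = False XOR False = False
XOR is true when an odd number of operands are true.

False


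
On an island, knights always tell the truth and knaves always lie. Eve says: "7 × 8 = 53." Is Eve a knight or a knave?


Statement: "7 × 8 = 53."
Actual: 7 × 8 = 56
Claimed: 53
Statement is FALSE → Eve lies → Knave

Knave


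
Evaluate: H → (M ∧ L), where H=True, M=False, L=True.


H = True, M = False, L = True
Expression: H → (M ∧ L)
Step 1: M ∧ L = False AND True = False
Step 2: H → (False) = True → False = False

False


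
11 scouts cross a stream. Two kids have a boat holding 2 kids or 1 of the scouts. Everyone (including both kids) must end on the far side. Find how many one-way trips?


Per crossing of one of the scouts: kids→, one←, one of the scouts→, one← = 4 trips
11 × 4 = 44, + 1 final kids→ = 45
Minimum trips = 45

45


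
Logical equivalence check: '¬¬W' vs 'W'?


Expression 1: ¬¬W
Expression 2: W
Truth table (W | Expr1 Expr2):
  T |   T     T
  F |   F     F
All 2 rows agree, so the expressions are logically equivalent.

Yes


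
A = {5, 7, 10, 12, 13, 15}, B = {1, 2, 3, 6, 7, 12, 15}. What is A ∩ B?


A = {5, 7, 10, 12, 13, 15}
B = {1, 2, 3, 6, 7, 12, 15}
Operation: intersection
Elements in both: 7, 12, 15

{7, 12, 15}


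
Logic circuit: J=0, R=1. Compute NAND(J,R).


J AND R = 0
NOT(0) = 1

1


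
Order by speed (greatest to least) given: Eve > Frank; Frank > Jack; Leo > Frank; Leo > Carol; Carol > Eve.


Constraints: Eve > Frank; Frank > Jack; Leo > Frank; Leo > Carol; Carol > Eve
Method: at each step, the next-highest is the one remaining person who never appears on the smaller side of a constraint between remaining people.
  Step 1: remaining {Leo, Frank, Jack, Carol, Eve}; on the smaller side: {Frank, Jack, Carol, Eve} → Leo is next (Leo > Frank; Leo > Carol).
  Step 2: remaining {Frank, Jack, Carol, Eve}; on the smaller side: {Frank, Jack, Eve} → Carol is next (Carol > Eve).
  Step 3: remaining {Frank, Jack, Eve}; on the smaller side: {Frank, Jack} → Eve is next (Eve > Frank).
  Step 4: remaining {Frank, Jack}; on the smaller side: {Jack} → Frank is next (Frank > Jack).
  Step 5: only Jack remains → lowest.
Final ranking (highest to lowest):

Leo > Carol > Eve > Frank > Jack


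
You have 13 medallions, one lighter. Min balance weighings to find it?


Each weighing has 3 outcomes (left heavy / balance / right heavy), so k weighings distinguish at most 3^k cases; splitting into three near-equal groups achieves this.
Need 3^k ≥ 13: 3^2 = 9 < 13 ≤ 3^3 = 27
k = ⌈log₃(13)⌉ = 3

3


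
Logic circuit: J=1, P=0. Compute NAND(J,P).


J AND P = 0
NOT(0) = 1

1


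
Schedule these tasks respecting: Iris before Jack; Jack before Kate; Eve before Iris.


Constraints: Iris before Jack; Jack before Kate; Eve before Iris
Method: repeatedly schedule the remaining task that has no remaining task required before it.
  Step 1: remaining {Eve, Kate, Iris, Jack}; every task except Eve still has a predecessor pending → schedule Eve.
  Step 2: remaining {Kate, Iris, Jack}; every task except Iris still has a predecessor pending → schedule Iris.
  Step 3: remaining {Kate, Jack}; every task except Jack still has a predecessor pending → schedule Jack.
  Step 4: only Kate remains → schedule Kate.
Resulting order:

Eve → Iris → Jack → Kate


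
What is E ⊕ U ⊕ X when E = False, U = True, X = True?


E = False, U = True, X = True
Step 1: E ⊕ U = False XOR True = True
Step 2: True ⊕ X = True XOR True = False
XOR is true when an odd number of operands are true.

False


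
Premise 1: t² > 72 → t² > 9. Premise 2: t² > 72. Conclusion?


Modus ponens: P → Q, P ⊢ Q
P: t² > 72
Q: t² > 9
We have P → Q and P is true.
By modus ponens, Q must be true.

t² > 9


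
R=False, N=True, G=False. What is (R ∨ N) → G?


R = False, N = True, G = False
Expression: (R ∨ N) → G
Step 1: R ∨ N = False OR True = True
Step 2: (True) → G = True → False (false only if antecedent True and consequent False) = False

False


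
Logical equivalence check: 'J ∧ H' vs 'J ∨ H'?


Expression 1: J ∧ H
Expression 2: J ∨ H
Truth table (J H | Expr1 Expr2):
  T T |   T     T
  T F |   F     T   ← differ
  F T |   F     T   ← differ
  F F |   F     F
Counterexample: J=T, H=F gives Expr1 = F but Expr2 = T, so the expressions are NOT logically equivalent.

No


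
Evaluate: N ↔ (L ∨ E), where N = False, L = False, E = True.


N = False, L = False, E = True
Step 1: L ∨ E = False OR True = True
Step 2: N ↔ (True): true when both sides have same truth value.
Result: False ↔ True = False

False


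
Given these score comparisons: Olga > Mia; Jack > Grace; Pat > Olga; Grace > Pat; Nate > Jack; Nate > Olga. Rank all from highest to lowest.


Constraints: Olga > Mia; Jack > Grace; Pat > Olga; Grace > Pat; Nate > Jack; Nate > Olga
Method: at each step, the next-highest is the one remaining person who never appears on the smaller side of a constraint between remaining people.
  Step 1: remaining {Olga, Nate, Jack, Mia, Pat, Grace}; on the smaller side: {Olga, Jack, Mia, Pat, Grace} → Nate is next (Nate > Jack; Nate > Olga).
  Step 2: remaining {Olga, Jack, Mia, Pat, Grace}; on the smaller side: {Olga, Mia, Pat, Grace} → Jack is next (Jack > Grace).
  Step 3: remaining {Olga, Mia, Pat, Grace}; on the smaller side: {Olga, Mia, Pat} → Grace is next (Grace > Pat).
  Step 4: remaining {Olga, Mia, Pat}; on the smaller side: {Olga, Mia} → Pat is next (Pat > Olga).
  Step 5: remaining {Olga, Mia}; on the smaller side: {Mia} → Olga is next (Olga > Mia).
  Step 6: only Mia remains → lowest.
Final ranking (highest to lowest):

Nate > Jack > Grace > Pat > Olga > Mia


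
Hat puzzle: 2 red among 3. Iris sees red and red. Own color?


Total red = 2, seen red = 2
Own red = 2 - 2 = 0
Iris's hat is blue.

blue


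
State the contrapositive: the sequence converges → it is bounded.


Original: If the sequence converges, then it is bounded
Contrapositive: If ¬Q, then ¬P
Negate Q: not (it is bounded)
Negate P: not (the sequence converges)

If not (it is bounded), then not (the sequence converges).


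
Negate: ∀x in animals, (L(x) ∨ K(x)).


Original: ∀x (L(x) ∨ K(x))
Rule: ¬∀→∃, ¬∃→∀, negate predicate.
Negation: ∃x (¬L(x) ∧ ¬K(x))

∃x (¬L(x) ∧ ¬K(x))


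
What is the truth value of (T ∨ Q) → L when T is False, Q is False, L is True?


T = False, Q = False, L = True
Step 1: T ∨ Q = False OR False = False
Step 2: (False) → L: false only when antecedent=True and L=False.
Result: True

True


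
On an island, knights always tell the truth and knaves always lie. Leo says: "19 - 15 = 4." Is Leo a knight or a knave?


Statement: "19 - 15 = 4."
Actual: 19 - 15 = 4
Claimed: 4
Statement is TRUE → Leo tells the truth → Knight

Knight


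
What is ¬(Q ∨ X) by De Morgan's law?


De Morgan's law: ¬(P ∨ Q) ≡ ¬P ∧ ¬Q
¬(Q ∨ X) = ¬Q ∧ ¬X

¬Q ∧ ¬X


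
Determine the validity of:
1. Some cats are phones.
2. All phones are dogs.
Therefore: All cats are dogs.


Premise 1: Some cats are phones.
Premise 2: All phones are dogs.
Conclusion: All cats are dogs.
Fallacy: illicit minor. The minor term (cats) is distributed in the conclusion ('All cats ...') but undistributed in its premise ('Some cats are phones' doesn't cover all cats).
Only 'Some cats are dogs' follows, not 'All'.

Invalid


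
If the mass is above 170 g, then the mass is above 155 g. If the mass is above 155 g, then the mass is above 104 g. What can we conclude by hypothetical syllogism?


Hypothetical syllogism: P → Q, Q → R ⊢ P → R
Premise 1: the mass is above 170 g → the mass is above 155 g
Premise 2: the mass is above 155 g → the mass is above 104 g
Chain the implications: the middle term (the mass is above 155 g) links the two.
Conclusion: If the mass is above 170 g, then the mass is above 104 g.

If the mass is above 170 g, then the mass is above 104 g.


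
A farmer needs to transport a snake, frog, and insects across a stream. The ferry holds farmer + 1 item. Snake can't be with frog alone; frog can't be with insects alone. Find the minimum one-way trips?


1. farmer+frog → 2. farmer ← 3. farmer+snake → 4. farmer+frog ← 5. farmer+insects → 6. farmer ← 7. farmer+frog →
Minimum trips = 7

7


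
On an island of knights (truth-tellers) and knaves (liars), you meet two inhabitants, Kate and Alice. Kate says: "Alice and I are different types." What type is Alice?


Kate says: "Alice and I are different types."
Case 1: Kate is a Knight (truth-teller)
  Statement is true → they ARE different → Alice is a Knave
Case 2: Kate is a Knave (liar)
  Statement is false → they are NOT different → Alice is a Knave
In both cases, Alice is a Knave.

Knave


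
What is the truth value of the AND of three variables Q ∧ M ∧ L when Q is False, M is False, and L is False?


Q = False, M = False, L = False
Step 1: Q ∧ M = False AND False = False
Step 2: (False) ∧ L = (False) AND False = False
AND is true only when ALL operands are true.

False


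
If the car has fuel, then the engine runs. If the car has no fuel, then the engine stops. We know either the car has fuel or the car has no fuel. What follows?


Constructive dilemma: (P → Q) ∧ (R → S), P ∨ R ⊢ Q ∨ S
Premise 1: the car has fuel → the engine runs
Premise 2: the car has no fuel → the engine stops
Premise 3: the car has fuel ∨ the car has no fuel
Case 1: Assuming the car has fuel, then by Premise 1, the engine runs.
Case 2: Assuming the car has no fuel, then by Premise 2, the engine stops.
Since one of the car has fuel or the car has no fuel must hold, we get the engine runs or the engine stops.

The engine runs or the engine stops.


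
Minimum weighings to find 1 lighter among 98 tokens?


Each weighing has 3 outcomes (left heavy / balance / right heavy), so k weighings distinguish at most 3^k cases; splitting into three near-equal groups achieves this.
Need 3^k ≥ 98: 3^4 = 81 < 98 ≤ 3^5 = 243
k = ⌈log₃(98)⌉ = 5

5


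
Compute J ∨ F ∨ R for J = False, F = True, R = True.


J = False, F = True, R = True
Step 1: J ∨ F = False OR True = True
Step 2: True ∨ R = True OR True = True
OR is true when at least one operand is true.

True


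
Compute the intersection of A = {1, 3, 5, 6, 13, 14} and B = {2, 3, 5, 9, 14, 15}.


A = {1, 3, 5, 6, 13, 14}
B = {2, 3, 5, 9, 14, 15}
Operation: intersection
Elements in both: 3, 5, 14

{3, 5, 14}


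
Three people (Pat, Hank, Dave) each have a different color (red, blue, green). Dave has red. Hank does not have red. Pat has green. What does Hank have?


From clues:
  Dave → red
  Pat → green
By elimination, Hank gets the remaining.

blue


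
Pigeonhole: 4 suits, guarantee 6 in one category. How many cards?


Pigeonhole: to guarantee k in one of n categories, need (k-1)×n + 1.
k = 6, n = 4
Minimum = (6-1) × 4 + 1 = 5 × 4 + 1

21


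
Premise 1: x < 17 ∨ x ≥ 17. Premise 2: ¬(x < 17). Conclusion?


Disjunctive syllogism: P ∨ Q, ¬P ⊢ Q
Disjunction: x < 17 ∨ x ≥ 17
We know it is not the case that x < 17.
By disjunctive syllogism, the other disjunct must be true.

x ≥ 17


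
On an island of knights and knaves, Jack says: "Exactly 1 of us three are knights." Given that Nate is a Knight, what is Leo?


Jack claims exactly 1 knights among Jack, Nate, Leo.
Given: Nate is a Knight.

Case 1: Jack is a Knight (tells truth)
  Then exactly 1 of the three are knights.
  Counting Jack, Nate: 2 knight(s) so far. Need -1 more → impossible.
Case 2: Jack is a Knave (lies)
  Then the count is NOT 1.
  If Leo = Knave, count = 1 = 1 → claim would be true, contradicts lie.
  If Leo = Knight, count = 2 ≠ 1 → lie confirmed ✓

Leo is a Knight.

Knight


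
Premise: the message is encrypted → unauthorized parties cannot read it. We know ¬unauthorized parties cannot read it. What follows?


Modus tollens: P → Q, ¬Q ⊢ ¬P
P: the message is encrypted
Q: unauthorized parties cannot read it
We have P → Q and Q is false.
By modus tollens, P must be false.

It is not the case that the message is encrypted


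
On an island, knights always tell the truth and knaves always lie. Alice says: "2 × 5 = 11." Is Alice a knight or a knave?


Statement: "2 × 5 = 11."
Actual: 2 × 5 = 10
Claimed: 11
Statement is FALSE → Alice lies → Knave

Knave


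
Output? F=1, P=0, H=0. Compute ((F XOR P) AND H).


F XOR P = 1^0 = 1
1 AND 0 = 0

0


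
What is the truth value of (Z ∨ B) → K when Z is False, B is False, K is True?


Z = False, B = False, K = True
Step 1: Z ∨ B = False OR False = False
Step 2: (False) → K: false only when antecedent=True and K=False.
Result: True

True


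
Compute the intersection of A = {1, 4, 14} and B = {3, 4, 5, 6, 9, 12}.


A = {1, 4, 14}
B = {3, 4, 5, 6, 9, 12}
Operation: intersection
Elements in both: 4

{4}


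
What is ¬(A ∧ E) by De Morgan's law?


De Morgan's law: ¬(P ∧ Q) ≡ ¬P ∨ ¬Q
¬(A ∧ E) = ¬A ∨ ¬E

¬A ∨ ¬E


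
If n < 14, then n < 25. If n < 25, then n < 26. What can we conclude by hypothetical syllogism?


Hypothetical syllogism: P → Q, Q → R ⊢ P → R
Premise 1: n < 14 → n < 25
Premise 2: n < 25 → n < 26
Chain the implications: the middle term (n < 25) links the two.
Conclusion: If n < 14, then n < 26.

If n < 14, then n < 26.


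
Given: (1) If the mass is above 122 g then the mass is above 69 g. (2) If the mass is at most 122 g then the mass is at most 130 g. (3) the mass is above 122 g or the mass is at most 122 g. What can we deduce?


Constructive dilemma: (P → Q) ∧ (R → S), P ∨ R ⊢ Q ∨ S
Premise 1: the mass is above 122 g → the mass is above 69 g
Premise 2: the mass is at most 122 g → the mass is at most 130 g
Premise 3: the mass is above 122 g ∨ the mass is at most 122 g
Case 1: Assuming the mass is above 122 g, then by Premise 1, the mass is above 69 g.
Case 2: Assuming the mass is at most 122 g, then by Premise 2, the mass is at most 130 g.
Since one of the mass is above 122 g or the mass is at most 122 g must hold, we get the mass is above 69 g or the mass is at most 130 g.

The mass is above 69 g or the mass is at most 130 g.


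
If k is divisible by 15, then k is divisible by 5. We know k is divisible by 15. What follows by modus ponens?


Modus ponens: P → Q, P ⊢ Q
P: k is divisible by 15
Q: k is divisible by 5
We have P → Q and P is true.
By modus ponens, Q must be true.

k is divisible by 5


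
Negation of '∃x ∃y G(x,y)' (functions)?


Original: ∃x ∃y G(x,y)
Rule: ¬∀→∃, ¬∃→∀, negate predicate.
Negation: ∀x ∀y ¬G(x,y)

∀x ∀y ¬G(x,y)


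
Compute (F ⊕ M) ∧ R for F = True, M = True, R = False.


F = True, M = True, R = False
Step 1: F ⊕ M = True XOR True = False
Step 2: False ∧ R = False AND False = False
XOR true when exactly one of F,M is true; then AND with R.

False


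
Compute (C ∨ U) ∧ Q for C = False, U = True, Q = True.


C = False, U = True, Q = True
Step 1: C ∨ U = False OR True = True
Step 2: True ∧ Q = True AND True = True
OR is true when at least one operand is true; AND requires both.

True


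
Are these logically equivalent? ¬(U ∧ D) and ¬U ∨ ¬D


Expression 1: ¬(U ∧ D)
Expression 2: ¬U ∨ ¬D
Truth table (U D | Expr1 Expr2):
  T T |   F     F
  T F |   T     T
  F T |   T     T
  F F |   T     T
All 4 rows agree, so the expressions are logically equivalent.

Yes


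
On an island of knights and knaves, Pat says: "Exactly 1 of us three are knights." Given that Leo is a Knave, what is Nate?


Pat claims exactly 1 knights among Pat, Leo, Nate.
Given: Leo is a Knave.

Case 1: Pat is a Knight (tells truth)
  Then exactly 1 of the three are knights.
  Counting Pat, Leo: 1 knight(s) so far. Need 0 more → Nate = Knave.
Case 2: Pat is a Knave (lies)
  Then the count is NOT 1.
  If Nate = Knight, count = 1 = 1 → claim would be true, contradicts lie.
  If Nate = Knave, count = 0 ≠ 1 → lie confirmed ✓

Nate is a Knave.

Knave


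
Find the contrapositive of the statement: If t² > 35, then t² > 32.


Original: If t² > 35, then t² > 32
Contrapositive: If ¬Q, then ¬P
Negate Q: not (t² > 32)
Negate P: not (t² > 35)

If not (t² > 32), then not (t² > 35).


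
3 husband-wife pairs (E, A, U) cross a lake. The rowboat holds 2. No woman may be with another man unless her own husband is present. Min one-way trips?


Label couples E, A, U (H = husband, W = wife).
Counting alone: 6 people, the rowboat carries 2 and someone must bring it back, so each round trip nets at most +1 on the far side until the last crossing → at least 9 trips. The jealousy constraint makes 9 impossible; the shortest valid schedule has 11:
1. WE+WA →  (far: WE,WA; near: HE,HA,HU,WU)
2. WE ←       (far: WA; near: HE,HA,HU,WE,WU)
3. WE+WU →  (far: WE,WA,WU; near: HE,HA,HU)
4. WE ←       (far: WA,WU; near: HE,HA,HU,WE)
5. HA+HU →  (far: HA,WA,HU,WU; near: HE,WE)
6. HA+WA ←  (far: HU,WU; near: HE,WE,HA,WA)
7. HE+HA →  (far: HE,HA,HU,WU; near: WE,WA)
8. WU ←       (far: HE,HA,HU; near: WE,WA,WU)
9. WE+WA →  (far: HE,WE,HA,WA,HU; near: WU)
10. HU ←      (far: HE,WE,HA,WA; near: HU,WU)
11. HU+WU → (far: all six; near: empty)
In every state each wife is either with her husband or with no other man.
Minimum trips = 11

11


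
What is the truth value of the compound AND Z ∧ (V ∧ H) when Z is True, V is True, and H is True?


Z = True, V = True, H = True
Step 1: V ∧ H = True AND True = True
Step 2: Z ∧ True = True AND True = True
AND is true only when ALL operands are true.

True


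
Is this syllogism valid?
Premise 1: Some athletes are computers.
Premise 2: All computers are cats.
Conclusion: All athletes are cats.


Premise 1: Some athletes are computers.
Premise 2: All computers are cats.
Conclusion: All athletes are cats.
Fallacy: illicit minor. The minor term (athletes) is distributed in the conclusion ('All athletes ...') but undistributed in its premise ('Some athletes are computers' doesn't cover all athletes).
Only 'Some athletes are cats' follows, not 'All'.

Invalid


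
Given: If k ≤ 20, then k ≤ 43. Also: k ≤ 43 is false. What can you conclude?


Modus tollens: P → Q, ¬Q ⊢ ¬P
P: k ≤ 20
Q: k ≤ 43
We have P → Q and Q is false.
By modus tollens, P must be false.

It is not the case that k ≤ 20


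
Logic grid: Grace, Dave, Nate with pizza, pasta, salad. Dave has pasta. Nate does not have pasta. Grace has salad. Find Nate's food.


From clues:
  Dave → pasta
  Grace → salad
By elimination, Nate gets the remaining.

pizza


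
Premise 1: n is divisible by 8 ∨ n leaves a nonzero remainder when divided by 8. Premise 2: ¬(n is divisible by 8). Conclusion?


Disjunctive syllogism: P ∨ Q, ¬P ⊢ Q
Disjunction: n is divisible by 8 ∨ n leaves a nonzero remainder when divided by 8
We know it is not the case that n is divisible by 8.
By disjunctive syllogism, the other disjunct must be true.

n leaves a nonzero remainder when divided by 8


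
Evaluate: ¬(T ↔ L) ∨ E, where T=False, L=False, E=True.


T = False, L = False, E = True
Expression: ¬(T ↔ L) ∨ E
Step 1: T ↔ L = (False iff False) = True
Step 2: ¬(T ↔ L) = NOT True = False
Step 3: (False) ∨ E = False OR True = True

True


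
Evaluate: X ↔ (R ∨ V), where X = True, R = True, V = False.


X = True, R = True, V = False
Step 1: R ∨ V = True OR False = True
Step 2: X ↔ (True): true when both sides have same truth value.
Result: True ↔ True = True

True


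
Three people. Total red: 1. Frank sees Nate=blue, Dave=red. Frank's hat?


Total red = 1, seen red = 1
Own red = 1 - 1 = 0
Frank's hat is blue.

blue


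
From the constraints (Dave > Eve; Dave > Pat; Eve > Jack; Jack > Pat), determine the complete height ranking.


Constraints: Dave > Eve; Dave > Pat; Eve > Jack; Jack > Pat
Method: at each step, the next-highest is the one remaining person who never appears on the smaller side of a constraint between remaining people.
  Step 1: remaining {Pat, Dave, Eve, Jack}; on the smaller side: {Pat, Eve, Jack} → Dave is next (Dave > Eve; Dave > Pat).
  Step 2: remaining {Pat, Eve, Jack}; on the smaller side: {Pat, Jack} → Eve is next (Eve > Jack).
  Step 3: remaining {Pat, Jack}; on the smaller side: {Pat} → Jack is next (Jack > Pat).
  Step 4: only Pat remains → lowest.
Final ranking (highest to lowest):

Dave > Eve > Jack > Pat


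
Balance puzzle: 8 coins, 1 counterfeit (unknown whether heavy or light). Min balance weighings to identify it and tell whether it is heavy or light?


Let n = 8. 16 possibilities (n coins × lighter/heavier); each weighing has 3 outcomes.
Bound for k weighings: say the first weighing puts j coins on each pan. If it tips, the 2j weighed coins remain suspects (each with a known direction) and k-1 weighings give 3^(k-1) outcomes; 3^(k-1) is odd, so 2j ≤ 3^(k-1) - 1. If it balances, the n - 2j unweighed coins remain with direction unknown: 2(n - 2j) ≤ 3^(k-1) - 1 by the same parity argument. Adding, n ≤ (3^(k-1) - 1) + (3^(k-1) - 1)/2 = (3^k - 3)/2, and the classical three-group strategy achieves this (3 coins in 2 weighings, 12 in 3, 39 in 4, 120 in 5).
So we need the smallest k with (3^k - 3)/2 ≥ 8.
k = 2: (3^2 - 3)/2 = 3 < 8 ✗
k = 3: (3^3 - 3)/2 = 12 ≥ 8 ✓

3


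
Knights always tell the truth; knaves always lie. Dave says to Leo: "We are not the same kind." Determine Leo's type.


Dave says: "We are not the same kind."
Case 1: Dave is a Knight (truth-teller)
  Statement is true → they ARE different → Leo is a Knave
Case 2: Dave is a Knave (liar)
  Statement is false → they are NOT different → Leo is a Knave
In both cases, Leo is a Knave.

Knave


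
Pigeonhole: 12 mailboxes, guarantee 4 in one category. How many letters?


Pigeonhole: to guarantee k in one of n categories, need (k-1)×n + 1.
k = 4, n = 12
Minimum = (4-1) × 12 + 1 = 3 × 12 + 1

37


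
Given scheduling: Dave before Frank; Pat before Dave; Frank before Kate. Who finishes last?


Constraints: Dave before Frank; Pat before Dave; Frank before Kate
The last task can have nothing scheduled after it, so it must never appear on the left of a 'before'.
Tasks appearing before some other task: Dave, Pat, Frank.
The only task not in that list is Kate → it is last.

Kate


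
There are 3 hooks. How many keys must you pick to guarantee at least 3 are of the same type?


Pigeonhole: to guarantee k in one of n categories, need (k-1)×n + 1.
k = 3, n = 3
Minimum = (3-1) × 3 + 1 = 2 × 3 + 1

7


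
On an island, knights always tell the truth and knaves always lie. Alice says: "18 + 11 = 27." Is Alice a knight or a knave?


Statement: "18 + 11 = 27."
Actual: 18 + 11 = 29
Claimed: 27
Statement is FALSE → Alice lies → Knave

Knave


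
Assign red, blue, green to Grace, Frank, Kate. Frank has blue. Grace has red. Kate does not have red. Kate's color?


From clues:
  Grace → red
  Frank → blue
By elimination, Kate gets the remaining.

green


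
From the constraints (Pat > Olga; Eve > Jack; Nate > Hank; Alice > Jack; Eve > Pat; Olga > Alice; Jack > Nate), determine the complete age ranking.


Constraints: Pat > Olga; Eve > Jack; Nate > Hank; Alice > Jack; Eve > Pat; Olga > Alice; Jack > Nate
Method: at each step, the next-highest is the one remaining person who never appears on the smaller side of a constraint between remaining people.
  Step 1: remaining {Nate, Alice, Olga, Hank, Jack, Pat, Eve}; on the smaller side: {Nate, Alice, Olga, Hank, Jack, Pat} → Eve is next (Eve > Jack; Eve > Pat).
  Step 2: remaining {Nate, Alice, Olga, Hank, Jack, Pat}; on the smaller side: {Nate, Alice, Olga, Hank, Jack} → Pat is next (Pat > Olga).
  Step 3: remaining {Nate, Alice, Olga, Hank, Jack}; on the smaller side: {Nate, Alice, Hank, Jack} → Olga is next (Olga > Alice).
  Step 4: remaining {Nate, Alice, Hank, Jack}; on the smaller side: {Nate, Hank, Jack} → Alice is next (Alice > Jack).
  Step 5: remaining {Nate, Hank, Jack}; on the smaller side: {Nate, Hank} → Jack is next (Jack > Nate).
  Step 6: remaining {Nate, Hank}; on the smaller side: {Hank} → Nate is next (Nate > Hank).
  Step 7: only Hank remains → lowest.
Final ranking (highest to lowest):

Eve > Pat > Olga > Alice > Jack > Nate > Hank


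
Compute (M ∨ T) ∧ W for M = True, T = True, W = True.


M = True, T = True, W = True
Step 1: M ∨ T = True OR True = True
Step 2: True ∧ W = True AND True = True
OR is true when at least one operand is true; AND requires both.

True


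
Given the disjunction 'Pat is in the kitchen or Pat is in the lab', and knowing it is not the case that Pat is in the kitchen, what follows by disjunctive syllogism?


Disjunctive syllogism: P ∨ Q, ¬P ⊢ Q
Disjunction: Pat is in the kitchen ∨ Pat is in the lab
We know it is not the case that Pat is in the kitchen.
By disjunctive syllogism, the other disjunct must be true.

Pat is in the lab


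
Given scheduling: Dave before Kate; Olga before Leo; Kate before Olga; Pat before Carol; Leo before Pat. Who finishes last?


Constraints: Dave before Kate; Olga before Leo; Kate before Olga; Pat before Carol; Leo before Pat
The last task can have nothing scheduled after it, so it must never appear on the left of a 'before'.
Tasks appearing before some other task: Dave, Olga, Kate, Pat, Leo.
The only task not in that list is Carol → it is last.

Carol


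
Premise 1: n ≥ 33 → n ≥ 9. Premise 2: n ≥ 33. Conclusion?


Modus ponens: P → Q, P ⊢ Q
P: n ≥ 33
Q: n ≥ 9
We have P → Q and P is true.
By modus ponens, Q must be true.

n ≥ 9


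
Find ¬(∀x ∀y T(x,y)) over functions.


Original: ∀x ∀y T(x,y)
Rule: ¬∀→∃, ¬∃→∀, negate predicate.
Negation: ∃x ∃y ¬T(x,y)

∃x ∃y ¬T(x,y)


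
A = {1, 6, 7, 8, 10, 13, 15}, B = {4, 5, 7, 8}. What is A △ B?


A = {1, 6, 7, 8, 10, 13, 15}
B = {4, 5, 7, 8}
Operation: symmetric difference
In A only: [1, 6, 10, 13, 15], in B only: [4, 5]

{1, 4, 5, 6, 10, 13, 15}


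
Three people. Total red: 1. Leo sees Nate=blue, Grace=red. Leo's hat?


Total red = 1, seen red = 1
Own red = 1 - 1 = 0
Leo's hat is blue.

blue


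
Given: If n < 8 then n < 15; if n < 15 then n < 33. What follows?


Hypothetical syllogism: P → Q, Q → R ⊢ P → R
Premise 1: n < 8 → n < 15
Premise 2: n < 15 → n < 33
Chain the implications: the middle term (n < 15) links the two.
Conclusion: If n < 8, then n < 33.

If n < 8, then n < 33.


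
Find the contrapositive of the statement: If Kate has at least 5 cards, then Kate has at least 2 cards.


Original: If Kate has at least 5 cards, then Kate has at least 2 cards
Contrapositive: If ¬Q, then ¬P
Negate Q: not (Kate has at least 2 cards)
Negate P: not (Kate has at least 5 cards)

If not (Kate has at least 2 cards), then not (Kate has at least 5 cards).


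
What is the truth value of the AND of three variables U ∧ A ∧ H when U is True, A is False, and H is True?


U = True, A = False, H = True
Step 1: U ∧ A = True AND False = False
Step 2: (False) ∧ H = (False) AND True = False
AND is true only when ALL operands are true.

False


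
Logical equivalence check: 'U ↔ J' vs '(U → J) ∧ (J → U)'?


Expression 1: U ↔ J
Expression 2: (U → J) ∧ (J → U)
Truth table (U J | Expr1 Expr2):
  T T |   T     T
  T F |   F     F
  F T |   F     F
  F F |   T     T
All 4 rows agree, so the expressions are logically equivalent.

Yes


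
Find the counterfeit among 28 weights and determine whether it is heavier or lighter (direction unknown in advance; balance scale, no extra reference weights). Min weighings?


Let n = 28. 56 possibilities (n weights × lighter/heavier); each weighing has 3 outcomes.
Bound for k weighings: say the first weighing puts j weights on each pan. If it tips, the 2j weighed weights remain suspects (each with a known direction) and k-1 weighings give 3^(k-1) outcomes; 3^(k-1) is odd, so 2j ≤ 3^(k-1) - 1. If it balances, the n - 2j unweighed weights remain with direction unknown: 2(n - 2j) ≤ 3^(k-1) - 1 by the same parity argument. Adding, n ≤ (3^(k-1) - 1) + (3^(k-1) - 1)/2 = (3^k - 3)/2, and the classical three-group strategy achieves this (3 weights in 2 weighings, 12 in 3, 39 in 4, 120 in 5).
So we need the smallest k with (3^k - 3)/2 ≥ 28.
k = 3: (3^3 - 3)/2 = 12 < 28 ✗
k = 4: (3^4 - 3)/2 = 39 ≥ 28 ✓

4


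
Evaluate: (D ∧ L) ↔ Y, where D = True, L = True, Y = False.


D = True, L = True, Y = False
Step 1: D ∧ L = True AND True = True
Step 2: (True) ↔ Y: true when both sides have same truth value.
Result: True ↔ False = False

False


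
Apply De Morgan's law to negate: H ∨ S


De Morgan's law: ¬(P ∨ Q) ≡ ¬P ∧ ¬Q
¬(H ∨ S) = ¬H ∧ ¬S

¬H ∧ ¬S


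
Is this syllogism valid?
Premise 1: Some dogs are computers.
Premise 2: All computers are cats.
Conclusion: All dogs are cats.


Premise 1: Some dogs are computers.
Premise 2: All computers are cats.
Conclusion: All dogs are cats.
Fallacy: illicit minor. The minor term (dogs) is distributed in the conclusion ('All dogs ...') but undistributed in its premise ('Some dogs are computers' doesn't cover all dogs).
Only 'Some dogs are cats' follows, not 'All'.

Invalid


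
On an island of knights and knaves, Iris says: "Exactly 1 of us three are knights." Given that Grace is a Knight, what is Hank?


Iris claims exactly 1 knights among Iris, Grace, Hank.
Given: Grace is a Knight.

Case 1: Iris is a Knight (tells truth)
  Then exactly 1 of the three are knights.
  Counting Iris, Grace: 2 knight(s) so far. Need -1 more → impossible.
Case 2: Iris is a Knave (lies)
  Then the count is NOT 1.
  If Hank = Knave, count = 1 = 1 → claim would be true, contradicts lie.
  If Hank = Knight, count = 2 ≠ 1 → lie confirmed ✓

Hank is a Knight.

Knight


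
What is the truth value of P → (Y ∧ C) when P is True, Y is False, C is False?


P = True, Y = False, C = False
Step 1: Y ∧ C = False AND False = False
Step 2: P → (False): false only when P=True and consequent=False.
Result: False

False


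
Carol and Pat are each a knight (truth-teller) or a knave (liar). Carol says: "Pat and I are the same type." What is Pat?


Carol says: "Pat and I are the same type."
Case 1: Carol is a Knight (truth-teller)
  Statement is true → they ARE the same → Pat is also a Knight
Case 2: Carol is a Knave (liar)
  Statement is false → they are NOT the same → Pat is a Knight
In both cases, Pat is a Knight.

Knight


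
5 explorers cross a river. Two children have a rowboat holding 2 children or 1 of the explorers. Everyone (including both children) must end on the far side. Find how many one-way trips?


Per crossing of one of the explorers: children→, one←, one of the explorers→, one← = 4 trips
5 × 4 = 20, + 1 final children→ = 21
Minimum trips = 21

21


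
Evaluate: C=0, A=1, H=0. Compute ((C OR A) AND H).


C OR A = 0|1 = 1
1 AND 0 = 0

0


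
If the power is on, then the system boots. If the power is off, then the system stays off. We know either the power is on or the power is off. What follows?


Constructive dilemma: (P → Q) ∧ (R → S), P ∨ R ⊢ Q ∨ S
Premise 1: the power is on → the system boots
Premise 2: the power is off → the system stays off
Premise 3: the power is on ∨ the power is off
Case 1: Assuming the power is on, then by Premise 1, the system boots.
Case 2: Assuming the power is off, then by Premise 2, the system stays off.
Since one of the power is on or the power is off must hold, we get the system boots or the system stays off.

The system boots or the system stays off.


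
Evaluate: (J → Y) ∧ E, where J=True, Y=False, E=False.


J = True, Y = False, E = False
Expression: (J → Y) ∧ E
Step 1: J → Y = True → False (false only if J=True, Y=False) = False
Step 2: (False) ∧ E = False AND False = False

False


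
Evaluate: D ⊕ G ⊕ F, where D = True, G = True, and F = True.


D = True, G = True, F = True
Step 1: D ⊕ G = True XOR True = False
Step 2: False ⊕ F = False XOR True = True
XOR is true when an odd number of operands are true.

True


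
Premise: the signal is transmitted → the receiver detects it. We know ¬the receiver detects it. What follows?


Modus tollens: P → Q, ¬Q ⊢ ¬P
P: the signal is transmitted
Q: the receiver detects it
We have P → Q and Q is false.
By modus tollens, P must be false.

It is not the case that the signal is transmitted


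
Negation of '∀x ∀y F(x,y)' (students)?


Original: ∀x ∀y F(x,y)
Rule: ¬∀→∃, ¬∃→∀, negate predicate.
Negation: ∃x ∃y ¬F(x,y)

∃x ∃y ¬F(x,y)


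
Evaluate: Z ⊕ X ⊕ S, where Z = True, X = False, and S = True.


Z = True, X = False, S = True
Step 1: Z ⊕ X = True XOR False = True
Step 2: True ⊕ S = True XOR True = False
XOR is true when an odd number of operands are true.

False


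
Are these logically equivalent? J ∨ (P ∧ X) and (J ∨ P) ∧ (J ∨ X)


Expression 1: J ∨ (P ∧ X)
Expression 2: (J ∨ P) ∧ (J ∨ X)
Truth table (J P X | Expr1 Expr2):
  T T T |   T     T
  T T F |   T     T
  T F T |   T     T
  T F F |   T     T
  F T T |   T     T
  F T F |   F     F
  F F T |   F     F
  F F F |   F     F
All 8 rows agree, so the expressions are logically equivalent.

Yes


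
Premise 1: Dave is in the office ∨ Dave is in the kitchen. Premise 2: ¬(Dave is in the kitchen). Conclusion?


Disjunctive syllogism: P ∨ Q, ¬P ⊢ Q
Disjunction: Dave is in the office ∨ Dave is in the kitchen
We know it is not the case that Dave is in the kitchen.
By disjunctive syllogism, the other disjunct must be true.

Dave is in the office
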